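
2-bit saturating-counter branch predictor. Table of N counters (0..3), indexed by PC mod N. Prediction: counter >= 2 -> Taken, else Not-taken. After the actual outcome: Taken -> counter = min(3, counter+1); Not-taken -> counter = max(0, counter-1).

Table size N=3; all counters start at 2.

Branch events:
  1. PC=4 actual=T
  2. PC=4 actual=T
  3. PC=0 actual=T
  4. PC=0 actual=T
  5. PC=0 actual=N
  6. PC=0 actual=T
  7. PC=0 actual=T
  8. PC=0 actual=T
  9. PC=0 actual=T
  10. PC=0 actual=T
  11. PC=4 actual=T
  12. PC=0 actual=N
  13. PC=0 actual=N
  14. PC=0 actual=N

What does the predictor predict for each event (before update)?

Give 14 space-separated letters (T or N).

Answer: T T T T T T T T T T T T T N

Derivation:
Ev 1: PC=4 idx=1 pred=T actual=T -> ctr[1]=3
Ev 2: PC=4 idx=1 pred=T actual=T -> ctr[1]=3
Ev 3: PC=0 idx=0 pred=T actual=T -> ctr[0]=3
Ev 4: PC=0 idx=0 pred=T actual=T -> ctr[0]=3
Ev 5: PC=0 idx=0 pred=T actual=N -> ctr[0]=2
Ev 6: PC=0 idx=0 pred=T actual=T -> ctr[0]=3
Ev 7: PC=0 idx=0 pred=T actual=T -> ctr[0]=3
Ev 8: PC=0 idx=0 pred=T actual=T -> ctr[0]=3
Ev 9: PC=0 idx=0 pred=T actual=T -> ctr[0]=3
Ev 10: PC=0 idx=0 pred=T actual=T -> ctr[0]=3
Ev 11: PC=4 idx=1 pred=T actual=T -> ctr[1]=3
Ev 12: PC=0 idx=0 pred=T actual=N -> ctr[0]=2
Ev 13: PC=0 idx=0 pred=T actual=N -> ctr[0]=1
Ev 14: PC=0 idx=0 pred=N actual=N -> ctr[0]=0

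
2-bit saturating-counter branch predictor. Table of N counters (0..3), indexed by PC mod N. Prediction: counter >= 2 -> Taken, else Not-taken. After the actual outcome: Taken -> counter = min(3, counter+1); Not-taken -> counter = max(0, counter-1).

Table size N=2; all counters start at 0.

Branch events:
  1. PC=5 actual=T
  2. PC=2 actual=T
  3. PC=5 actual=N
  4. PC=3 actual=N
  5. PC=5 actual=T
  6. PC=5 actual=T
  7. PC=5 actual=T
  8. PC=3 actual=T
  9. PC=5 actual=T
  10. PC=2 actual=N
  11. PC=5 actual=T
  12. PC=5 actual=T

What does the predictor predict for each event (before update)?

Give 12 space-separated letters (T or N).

Answer: N N N N N N T T T N T T

Derivation:
Ev 1: PC=5 idx=1 pred=N actual=T -> ctr[1]=1
Ev 2: PC=2 idx=0 pred=N actual=T -> ctr[0]=1
Ev 3: PC=5 idx=1 pred=N actual=N -> ctr[1]=0
Ev 4: PC=3 idx=1 pred=N actual=N -> ctr[1]=0
Ev 5: PC=5 idx=1 pred=N actual=T -> ctr[1]=1
Ev 6: PC=5 idx=1 pred=N actual=T -> ctr[1]=2
Ev 7: PC=5 idx=1 pred=T actual=T -> ctr[1]=3
Ev 8: PC=3 idx=1 pred=T actual=T -> ctr[1]=3
Ev 9: PC=5 idx=1 pred=T actual=T -> ctr[1]=3
Ev 10: PC=2 idx=0 pred=N actual=N -> ctr[0]=0
Ev 11: PC=5 idx=1 pred=T actual=T -> ctr[1]=3
Ev 12: PC=5 idx=1 pred=T actual=T -> ctr[1]=3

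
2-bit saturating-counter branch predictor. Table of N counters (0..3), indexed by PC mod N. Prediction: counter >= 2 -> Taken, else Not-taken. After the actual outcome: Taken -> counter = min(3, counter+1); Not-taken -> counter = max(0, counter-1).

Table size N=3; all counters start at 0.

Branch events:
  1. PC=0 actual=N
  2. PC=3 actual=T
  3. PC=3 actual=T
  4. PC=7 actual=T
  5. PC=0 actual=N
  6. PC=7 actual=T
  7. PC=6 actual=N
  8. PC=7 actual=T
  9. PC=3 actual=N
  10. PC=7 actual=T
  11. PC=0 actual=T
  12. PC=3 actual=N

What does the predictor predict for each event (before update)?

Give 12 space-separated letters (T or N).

Ev 1: PC=0 idx=0 pred=N actual=N -> ctr[0]=0
Ev 2: PC=3 idx=0 pred=N actual=T -> ctr[0]=1
Ev 3: PC=3 idx=0 pred=N actual=T -> ctr[0]=2
Ev 4: PC=7 idx=1 pred=N actual=T -> ctr[1]=1
Ev 5: PC=0 idx=0 pred=T actual=N -> ctr[0]=1
Ev 6: PC=7 idx=1 pred=N actual=T -> ctr[1]=2
Ev 7: PC=6 idx=0 pred=N actual=N -> ctr[0]=0
Ev 8: PC=7 idx=1 pred=T actual=T -> ctr[1]=3
Ev 9: PC=3 idx=0 pred=N actual=N -> ctr[0]=0
Ev 10: PC=7 idx=1 pred=T actual=T -> ctr[1]=3
Ev 11: PC=0 idx=0 pred=N actual=T -> ctr[0]=1
Ev 12: PC=3 idx=0 pred=N actual=N -> ctr[0]=0

Answer: N N N N T N N T N T N N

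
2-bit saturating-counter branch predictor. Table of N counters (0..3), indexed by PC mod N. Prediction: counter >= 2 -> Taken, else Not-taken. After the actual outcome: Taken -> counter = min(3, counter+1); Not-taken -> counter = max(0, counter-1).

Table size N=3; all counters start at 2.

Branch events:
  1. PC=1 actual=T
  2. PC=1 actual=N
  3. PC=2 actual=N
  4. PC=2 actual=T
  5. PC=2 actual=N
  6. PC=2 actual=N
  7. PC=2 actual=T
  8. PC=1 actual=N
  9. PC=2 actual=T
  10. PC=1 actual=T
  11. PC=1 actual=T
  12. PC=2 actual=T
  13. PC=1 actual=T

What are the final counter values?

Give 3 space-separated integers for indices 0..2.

Ev 1: PC=1 idx=1 pred=T actual=T -> ctr[1]=3
Ev 2: PC=1 idx=1 pred=T actual=N -> ctr[1]=2
Ev 3: PC=2 idx=2 pred=T actual=N -> ctr[2]=1
Ev 4: PC=2 idx=2 pred=N actual=T -> ctr[2]=2
Ev 5: PC=2 idx=2 pred=T actual=N -> ctr[2]=1
Ev 6: PC=2 idx=2 pred=N actual=N -> ctr[2]=0
Ev 7: PC=2 idx=2 pred=N actual=T -> ctr[2]=1
Ev 8: PC=1 idx=1 pred=T actual=N -> ctr[1]=1
Ev 9: PC=2 idx=2 pred=N actual=T -> ctr[2]=2
Ev 10: PC=1 idx=1 pred=N actual=T -> ctr[1]=2
Ev 11: PC=1 idx=1 pred=T actual=T -> ctr[1]=3
Ev 12: PC=2 idx=2 pred=T actual=T -> ctr[2]=3
Ev 13: PC=1 idx=1 pred=T actual=T -> ctr[1]=3

Answer: 2 3 3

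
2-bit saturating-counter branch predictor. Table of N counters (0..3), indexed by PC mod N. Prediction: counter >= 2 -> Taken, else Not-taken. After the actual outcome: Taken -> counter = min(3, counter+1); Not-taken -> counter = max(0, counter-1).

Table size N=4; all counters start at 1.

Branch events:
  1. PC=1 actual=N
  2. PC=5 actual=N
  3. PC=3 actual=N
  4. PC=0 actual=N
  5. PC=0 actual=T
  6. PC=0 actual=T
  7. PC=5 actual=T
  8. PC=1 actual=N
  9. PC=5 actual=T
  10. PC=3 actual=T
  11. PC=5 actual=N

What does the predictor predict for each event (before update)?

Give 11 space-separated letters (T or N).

Answer: N N N N N N N N N N N

Derivation:
Ev 1: PC=1 idx=1 pred=N actual=N -> ctr[1]=0
Ev 2: PC=5 idx=1 pred=N actual=N -> ctr[1]=0
Ev 3: PC=3 idx=3 pred=N actual=N -> ctr[3]=0
Ev 4: PC=0 idx=0 pred=N actual=N -> ctr[0]=0
Ev 5: PC=0 idx=0 pred=N actual=T -> ctr[0]=1
Ev 6: PC=0 idx=0 pred=N actual=T -> ctr[0]=2
Ev 7: PC=5 idx=1 pred=N actual=T -> ctr[1]=1
Ev 8: PC=1 idx=1 pred=N actual=N -> ctr[1]=0
Ev 9: PC=5 idx=1 pred=N actual=T -> ctr[1]=1
Ev 10: PC=3 idx=3 pred=N actual=T -> ctr[3]=1
Ev 11: PC=5 idx=1 pred=N actual=N -> ctr[1]=0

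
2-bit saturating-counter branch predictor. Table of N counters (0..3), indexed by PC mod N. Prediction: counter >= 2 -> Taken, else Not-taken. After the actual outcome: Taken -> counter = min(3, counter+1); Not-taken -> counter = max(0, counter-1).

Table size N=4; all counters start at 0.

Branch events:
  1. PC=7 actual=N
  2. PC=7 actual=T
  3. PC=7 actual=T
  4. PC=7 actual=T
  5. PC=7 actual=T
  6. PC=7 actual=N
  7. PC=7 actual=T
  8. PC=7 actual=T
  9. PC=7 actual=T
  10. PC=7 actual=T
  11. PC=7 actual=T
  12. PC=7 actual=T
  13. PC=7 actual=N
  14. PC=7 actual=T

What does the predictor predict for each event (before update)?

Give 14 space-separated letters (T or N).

Answer: N N N T T T T T T T T T T T

Derivation:
Ev 1: PC=7 idx=3 pred=N actual=N -> ctr[3]=0
Ev 2: PC=7 idx=3 pred=N actual=T -> ctr[3]=1
Ev 3: PC=7 idx=3 pred=N actual=T -> ctr[3]=2
Ev 4: PC=7 idx=3 pred=T actual=T -> ctr[3]=3
Ev 5: PC=7 idx=3 pred=T actual=T -> ctr[3]=3
Ev 6: PC=7 idx=3 pred=T actual=N -> ctr[3]=2
Ev 7: PC=7 idx=3 pred=T actual=T -> ctr[3]=3
Ev 8: PC=7 idx=3 pred=T actual=T -> ctr[3]=3
Ev 9: PC=7 idx=3 pred=T actual=T -> ctr[3]=3
Ev 10: PC=7 idx=3 pred=T actual=T -> ctr[3]=3
Ev 11: PC=7 idx=3 pred=T actual=T -> ctr[3]=3
Ev 12: PC=7 idx=3 pred=T actual=T -> ctr[3]=3
Ev 13: PC=7 idx=3 pred=T actual=N -> ctr[3]=2
Ev 14: PC=7 idx=3 pred=T actual=T -> ctr[3]=3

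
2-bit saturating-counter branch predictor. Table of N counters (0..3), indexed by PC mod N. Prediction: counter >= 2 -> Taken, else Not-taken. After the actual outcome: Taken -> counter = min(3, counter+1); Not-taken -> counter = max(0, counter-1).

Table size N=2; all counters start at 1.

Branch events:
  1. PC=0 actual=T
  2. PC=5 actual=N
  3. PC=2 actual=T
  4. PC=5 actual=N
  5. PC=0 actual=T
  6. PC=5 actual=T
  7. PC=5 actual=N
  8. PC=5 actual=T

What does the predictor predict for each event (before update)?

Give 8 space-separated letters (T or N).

Answer: N N T N T N N N

Derivation:
Ev 1: PC=0 idx=0 pred=N actual=T -> ctr[0]=2
Ev 2: PC=5 idx=1 pred=N actual=N -> ctr[1]=0
Ev 3: PC=2 idx=0 pred=T actual=T -> ctr[0]=3
Ev 4: PC=5 idx=1 pred=N actual=N -> ctr[1]=0
Ev 5: PC=0 idx=0 pred=T actual=T -> ctr[0]=3
Ev 6: PC=5 idx=1 pred=N actual=T -> ctr[1]=1
Ev 7: PC=5 idx=1 pred=N actual=N -> ctr[1]=0
Ev 8: PC=5 idx=1 pred=N actual=T -> ctr[1]=1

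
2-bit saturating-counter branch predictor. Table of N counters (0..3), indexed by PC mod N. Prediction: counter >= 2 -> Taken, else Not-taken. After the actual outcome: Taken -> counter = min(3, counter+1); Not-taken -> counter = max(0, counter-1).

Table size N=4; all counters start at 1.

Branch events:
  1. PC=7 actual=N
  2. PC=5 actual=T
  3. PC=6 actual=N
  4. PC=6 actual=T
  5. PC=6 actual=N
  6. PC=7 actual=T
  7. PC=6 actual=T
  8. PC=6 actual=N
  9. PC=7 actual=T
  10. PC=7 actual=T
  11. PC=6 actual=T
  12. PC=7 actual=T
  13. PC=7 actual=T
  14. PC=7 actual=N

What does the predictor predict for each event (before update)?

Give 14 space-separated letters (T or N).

Ev 1: PC=7 idx=3 pred=N actual=N -> ctr[3]=0
Ev 2: PC=5 idx=1 pred=N actual=T -> ctr[1]=2
Ev 3: PC=6 idx=2 pred=N actual=N -> ctr[2]=0
Ev 4: PC=6 idx=2 pred=N actual=T -> ctr[2]=1
Ev 5: PC=6 idx=2 pred=N actual=N -> ctr[2]=0
Ev 6: PC=7 idx=3 pred=N actual=T -> ctr[3]=1
Ev 7: PC=6 idx=2 pred=N actual=T -> ctr[2]=1
Ev 8: PC=6 idx=2 pred=N actual=N -> ctr[2]=0
Ev 9: PC=7 idx=3 pred=N actual=T -> ctr[3]=2
Ev 10: PC=7 idx=3 pred=T actual=T -> ctr[3]=3
Ev 11: PC=6 idx=2 pred=N actual=T -> ctr[2]=1
Ev 12: PC=7 idx=3 pred=T actual=T -> ctr[3]=3
Ev 13: PC=7 idx=3 pred=T actual=T -> ctr[3]=3
Ev 14: PC=7 idx=3 pred=T actual=N -> ctr[3]=2

Answer: N N N N N N N N N T N T T T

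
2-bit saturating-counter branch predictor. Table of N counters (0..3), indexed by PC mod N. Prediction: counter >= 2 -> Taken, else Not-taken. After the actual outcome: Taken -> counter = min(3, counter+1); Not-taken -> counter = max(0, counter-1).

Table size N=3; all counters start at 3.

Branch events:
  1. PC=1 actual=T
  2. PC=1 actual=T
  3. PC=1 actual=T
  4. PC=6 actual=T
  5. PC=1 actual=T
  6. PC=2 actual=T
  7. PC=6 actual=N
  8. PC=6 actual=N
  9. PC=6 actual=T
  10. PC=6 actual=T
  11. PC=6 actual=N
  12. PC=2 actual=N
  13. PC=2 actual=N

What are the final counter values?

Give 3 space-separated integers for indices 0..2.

Ev 1: PC=1 idx=1 pred=T actual=T -> ctr[1]=3
Ev 2: PC=1 idx=1 pred=T actual=T -> ctr[1]=3
Ev 3: PC=1 idx=1 pred=T actual=T -> ctr[1]=3
Ev 4: PC=6 idx=0 pred=T actual=T -> ctr[0]=3
Ev 5: PC=1 idx=1 pred=T actual=T -> ctr[1]=3
Ev 6: PC=2 idx=2 pred=T actual=T -> ctr[2]=3
Ev 7: PC=6 idx=0 pred=T actual=N -> ctr[0]=2
Ev 8: PC=6 idx=0 pred=T actual=N -> ctr[0]=1
Ev 9: PC=6 idx=0 pred=N actual=T -> ctr[0]=2
Ev 10: PC=6 idx=0 pred=T actual=T -> ctr[0]=3
Ev 11: PC=6 idx=0 pred=T actual=N -> ctr[0]=2
Ev 12: PC=2 idx=2 pred=T actual=N -> ctr[2]=2
Ev 13: PC=2 idx=2 pred=T actual=N -> ctr[2]=1

Answer: 2 3 1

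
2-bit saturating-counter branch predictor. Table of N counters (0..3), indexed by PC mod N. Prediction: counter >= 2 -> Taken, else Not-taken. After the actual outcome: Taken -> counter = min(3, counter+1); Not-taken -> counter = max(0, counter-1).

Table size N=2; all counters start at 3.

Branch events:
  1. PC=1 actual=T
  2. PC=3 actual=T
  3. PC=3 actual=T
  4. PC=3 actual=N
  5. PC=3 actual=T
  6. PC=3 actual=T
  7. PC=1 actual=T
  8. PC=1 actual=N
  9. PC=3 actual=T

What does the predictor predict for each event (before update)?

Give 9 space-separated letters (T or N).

Ev 1: PC=1 idx=1 pred=T actual=T -> ctr[1]=3
Ev 2: PC=3 idx=1 pred=T actual=T -> ctr[1]=3
Ev 3: PC=3 idx=1 pred=T actual=T -> ctr[1]=3
Ev 4: PC=3 idx=1 pred=T actual=N -> ctr[1]=2
Ev 5: PC=3 idx=1 pred=T actual=T -> ctr[1]=3
Ev 6: PC=3 idx=1 pred=T actual=T -> ctr[1]=3
Ev 7: PC=1 idx=1 pred=T actual=T -> ctr[1]=3
Ev 8: PC=1 idx=1 pred=T actual=N -> ctr[1]=2
Ev 9: PC=3 idx=1 pred=T actual=T -> ctr[1]=3

Answer: T T T T T T T T T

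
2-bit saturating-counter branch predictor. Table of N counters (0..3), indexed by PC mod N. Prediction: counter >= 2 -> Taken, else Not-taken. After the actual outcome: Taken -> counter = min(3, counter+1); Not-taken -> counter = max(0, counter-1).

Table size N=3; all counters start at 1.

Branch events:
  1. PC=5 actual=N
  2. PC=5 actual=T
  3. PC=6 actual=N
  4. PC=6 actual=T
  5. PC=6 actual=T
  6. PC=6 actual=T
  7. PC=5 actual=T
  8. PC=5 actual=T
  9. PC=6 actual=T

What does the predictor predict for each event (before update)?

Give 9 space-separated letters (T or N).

Answer: N N N N N T N T T

Derivation:
Ev 1: PC=5 idx=2 pred=N actual=N -> ctr[2]=0
Ev 2: PC=5 idx=2 pred=N actual=T -> ctr[2]=1
Ev 3: PC=6 idx=0 pred=N actual=N -> ctr[0]=0
Ev 4: PC=6 idx=0 pred=N actual=T -> ctr[0]=1
Ev 5: PC=6 idx=0 pred=N actual=T -> ctr[0]=2
Ev 6: PC=6 idx=0 pred=T actual=T -> ctr[0]=3
Ev 7: PC=5 idx=2 pred=N actual=T -> ctr[2]=2
Ev 8: PC=5 idx=2 pred=T actual=T -> ctr[2]=3
Ev 9: PC=6 idx=0 pred=T actual=T -> ctr[0]=3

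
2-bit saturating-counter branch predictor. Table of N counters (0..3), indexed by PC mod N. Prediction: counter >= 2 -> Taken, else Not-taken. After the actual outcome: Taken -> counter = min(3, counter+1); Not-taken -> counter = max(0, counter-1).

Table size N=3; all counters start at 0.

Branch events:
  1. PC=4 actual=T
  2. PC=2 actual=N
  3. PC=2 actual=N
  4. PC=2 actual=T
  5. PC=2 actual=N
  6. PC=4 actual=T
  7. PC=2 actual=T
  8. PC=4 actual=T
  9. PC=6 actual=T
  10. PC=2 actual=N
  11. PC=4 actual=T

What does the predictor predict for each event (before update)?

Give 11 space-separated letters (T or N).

Ev 1: PC=4 idx=1 pred=N actual=T -> ctr[1]=1
Ev 2: PC=2 idx=2 pred=N actual=N -> ctr[2]=0
Ev 3: PC=2 idx=2 pred=N actual=N -> ctr[2]=0
Ev 4: PC=2 idx=2 pred=N actual=T -> ctr[2]=1
Ev 5: PC=2 idx=2 pred=N actual=N -> ctr[2]=0
Ev 6: PC=4 idx=1 pred=N actual=T -> ctr[1]=2
Ev 7: PC=2 idx=2 pred=N actual=T -> ctr[2]=1
Ev 8: PC=4 idx=1 pred=T actual=T -> ctr[1]=3
Ev 9: PC=6 idx=0 pred=N actual=T -> ctr[0]=1
Ev 10: PC=2 idx=2 pred=N actual=N -> ctr[2]=0
Ev 11: PC=4 idx=1 pred=T actual=T -> ctr[1]=3

Answer: N N N N N N N T N N T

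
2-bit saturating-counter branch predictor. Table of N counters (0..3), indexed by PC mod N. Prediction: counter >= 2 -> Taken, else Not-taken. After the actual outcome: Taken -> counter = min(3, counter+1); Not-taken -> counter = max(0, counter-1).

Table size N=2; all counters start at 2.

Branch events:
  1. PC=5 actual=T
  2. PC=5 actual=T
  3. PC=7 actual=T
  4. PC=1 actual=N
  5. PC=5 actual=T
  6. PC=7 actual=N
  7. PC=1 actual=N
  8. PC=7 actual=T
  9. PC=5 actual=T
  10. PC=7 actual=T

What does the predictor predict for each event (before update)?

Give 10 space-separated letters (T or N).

Ev 1: PC=5 idx=1 pred=T actual=T -> ctr[1]=3
Ev 2: PC=5 idx=1 pred=T actual=T -> ctr[1]=3
Ev 3: PC=7 idx=1 pred=T actual=T -> ctr[1]=3
Ev 4: PC=1 idx=1 pred=T actual=N -> ctr[1]=2
Ev 5: PC=5 idx=1 pred=T actual=T -> ctr[1]=3
Ev 6: PC=7 idx=1 pred=T actual=N -> ctr[1]=2
Ev 7: PC=1 idx=1 pred=T actual=N -> ctr[1]=1
Ev 8: PC=7 idx=1 pred=N actual=T -> ctr[1]=2
Ev 9: PC=5 idx=1 pred=T actual=T -> ctr[1]=3
Ev 10: PC=7 idx=1 pred=T actual=T -> ctr[1]=3

Answer: T T T T T T T N T T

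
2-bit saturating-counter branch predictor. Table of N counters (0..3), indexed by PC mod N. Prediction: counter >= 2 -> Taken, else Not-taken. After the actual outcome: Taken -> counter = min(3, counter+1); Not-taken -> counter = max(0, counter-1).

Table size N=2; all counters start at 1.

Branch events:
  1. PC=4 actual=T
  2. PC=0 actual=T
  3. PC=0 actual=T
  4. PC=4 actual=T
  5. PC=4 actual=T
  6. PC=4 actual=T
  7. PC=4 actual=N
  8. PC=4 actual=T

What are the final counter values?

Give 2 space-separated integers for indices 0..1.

Answer: 3 1

Derivation:
Ev 1: PC=4 idx=0 pred=N actual=T -> ctr[0]=2
Ev 2: PC=0 idx=0 pred=T actual=T -> ctr[0]=3
Ev 3: PC=0 idx=0 pred=T actual=T -> ctr[0]=3
Ev 4: PC=4 idx=0 pred=T actual=T -> ctr[0]=3
Ev 5: PC=4 idx=0 pred=T actual=T -> ctr[0]=3
Ev 6: PC=4 idx=0 pred=T actual=T -> ctr[0]=3
Ev 7: PC=4 idx=0 pred=T actual=N -> ctr[0]=2
Ev 8: PC=4 idx=0 pred=T actual=T -> ctr[0]=3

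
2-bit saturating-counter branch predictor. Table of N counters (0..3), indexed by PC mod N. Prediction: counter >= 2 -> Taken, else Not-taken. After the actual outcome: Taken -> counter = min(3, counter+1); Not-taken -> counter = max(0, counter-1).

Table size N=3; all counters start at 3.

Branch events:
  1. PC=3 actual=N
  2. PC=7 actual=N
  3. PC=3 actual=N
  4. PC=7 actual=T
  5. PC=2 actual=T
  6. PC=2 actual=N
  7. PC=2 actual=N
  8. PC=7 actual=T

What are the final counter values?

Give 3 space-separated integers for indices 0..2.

Answer: 1 3 1

Derivation:
Ev 1: PC=3 idx=0 pred=T actual=N -> ctr[0]=2
Ev 2: PC=7 idx=1 pred=T actual=N -> ctr[1]=2
Ev 3: PC=3 idx=0 pred=T actual=N -> ctr[0]=1
Ev 4: PC=7 idx=1 pred=T actual=T -> ctr[1]=3
Ev 5: PC=2 idx=2 pred=T actual=T -> ctr[2]=3
Ev 6: PC=2 idx=2 pred=T actual=N -> ctr[2]=2
Ev 7: PC=2 idx=2 pred=T actual=N -> ctr[2]=1
Ev 8: PC=7 idx=1 pred=T actual=T -> ctr[1]=3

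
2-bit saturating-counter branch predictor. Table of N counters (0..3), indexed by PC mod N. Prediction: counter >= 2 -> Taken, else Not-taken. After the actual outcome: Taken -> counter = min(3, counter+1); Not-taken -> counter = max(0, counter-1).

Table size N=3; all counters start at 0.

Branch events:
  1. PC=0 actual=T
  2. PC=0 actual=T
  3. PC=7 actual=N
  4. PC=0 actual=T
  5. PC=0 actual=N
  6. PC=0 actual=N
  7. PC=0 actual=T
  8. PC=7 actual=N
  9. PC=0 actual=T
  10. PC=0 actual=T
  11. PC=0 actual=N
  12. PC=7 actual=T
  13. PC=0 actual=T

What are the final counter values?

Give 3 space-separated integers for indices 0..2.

Ev 1: PC=0 idx=0 pred=N actual=T -> ctr[0]=1
Ev 2: PC=0 idx=0 pred=N actual=T -> ctr[0]=2
Ev 3: PC=7 idx=1 pred=N actual=N -> ctr[1]=0
Ev 4: PC=0 idx=0 pred=T actual=T -> ctr[0]=3
Ev 5: PC=0 idx=0 pred=T actual=N -> ctr[0]=2
Ev 6: PC=0 idx=0 pred=T actual=N -> ctr[0]=1
Ev 7: PC=0 idx=0 pred=N actual=T -> ctr[0]=2
Ev 8: PC=7 idx=1 pred=N actual=N -> ctr[1]=0
Ev 9: PC=0 idx=0 pred=T actual=T -> ctr[0]=3
Ev 10: PC=0 idx=0 pred=T actual=T -> ctr[0]=3
Ev 11: PC=0 idx=0 pred=T actual=N -> ctr[0]=2
Ev 12: PC=7 idx=1 pred=N actual=T -> ctr[1]=1
Ev 13: PC=0 idx=0 pred=T actual=T -> ctr[0]=3

Answer: 3 1 0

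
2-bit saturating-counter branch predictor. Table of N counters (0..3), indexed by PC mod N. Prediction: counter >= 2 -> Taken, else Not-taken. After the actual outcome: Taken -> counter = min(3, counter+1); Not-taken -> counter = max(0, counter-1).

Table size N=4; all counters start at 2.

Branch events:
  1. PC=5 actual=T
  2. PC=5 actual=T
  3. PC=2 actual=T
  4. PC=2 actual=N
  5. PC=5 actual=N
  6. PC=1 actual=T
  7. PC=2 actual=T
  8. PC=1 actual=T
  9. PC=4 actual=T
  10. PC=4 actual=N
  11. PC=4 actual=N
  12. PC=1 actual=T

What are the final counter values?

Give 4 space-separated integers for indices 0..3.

Answer: 1 3 3 2

Derivation:
Ev 1: PC=5 idx=1 pred=T actual=T -> ctr[1]=3
Ev 2: PC=5 idx=1 pred=T actual=T -> ctr[1]=3
Ev 3: PC=2 idx=2 pred=T actual=T -> ctr[2]=3
Ev 4: PC=2 idx=2 pred=T actual=N -> ctr[2]=2
Ev 5: PC=5 idx=1 pred=T actual=N -> ctr[1]=2
Ev 6: PC=1 idx=1 pred=T actual=T -> ctr[1]=3
Ev 7: PC=2 idx=2 pred=T actual=T -> ctr[2]=3
Ev 8: PC=1 idx=1 pred=T actual=T -> ctr[1]=3
Ev 9: PC=4 idx=0 pred=T actual=T -> ctr[0]=3
Ev 10: PC=4 idx=0 pred=T actual=N -> ctr[0]=2
Ev 11: PC=4 idx=0 pred=T actual=N -> ctr[0]=1
Ev 12: PC=1 idx=1 pred=T actual=T -> ctr[1]=3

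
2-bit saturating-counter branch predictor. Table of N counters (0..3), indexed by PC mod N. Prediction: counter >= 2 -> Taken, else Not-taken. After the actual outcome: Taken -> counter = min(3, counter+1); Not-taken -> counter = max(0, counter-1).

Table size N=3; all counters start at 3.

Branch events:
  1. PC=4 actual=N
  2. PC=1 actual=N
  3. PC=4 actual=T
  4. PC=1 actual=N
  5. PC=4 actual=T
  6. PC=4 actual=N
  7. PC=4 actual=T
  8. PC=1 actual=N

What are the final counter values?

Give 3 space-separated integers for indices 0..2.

Ev 1: PC=4 idx=1 pred=T actual=N -> ctr[1]=2
Ev 2: PC=1 idx=1 pred=T actual=N -> ctr[1]=1
Ev 3: PC=4 idx=1 pred=N actual=T -> ctr[1]=2
Ev 4: PC=1 idx=1 pred=T actual=N -> ctr[1]=1
Ev 5: PC=4 idx=1 pred=N actual=T -> ctr[1]=2
Ev 6: PC=4 idx=1 pred=T actual=N -> ctr[1]=1
Ev 7: PC=4 idx=1 pred=N actual=T -> ctr[1]=2
Ev 8: PC=1 idx=1 pred=T actual=N -> ctr[1]=1

Answer: 3 1 3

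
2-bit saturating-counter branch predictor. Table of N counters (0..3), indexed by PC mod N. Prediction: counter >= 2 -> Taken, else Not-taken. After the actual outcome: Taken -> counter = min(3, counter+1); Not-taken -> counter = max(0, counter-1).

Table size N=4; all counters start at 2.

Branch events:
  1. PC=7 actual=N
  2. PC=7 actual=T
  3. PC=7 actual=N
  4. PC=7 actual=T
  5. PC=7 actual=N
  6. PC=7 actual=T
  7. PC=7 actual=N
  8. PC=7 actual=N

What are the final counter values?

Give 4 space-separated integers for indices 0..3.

Ev 1: PC=7 idx=3 pred=T actual=N -> ctr[3]=1
Ev 2: PC=7 idx=3 pred=N actual=T -> ctr[3]=2
Ev 3: PC=7 idx=3 pred=T actual=N -> ctr[3]=1
Ev 4: PC=7 idx=3 pred=N actual=T -> ctr[3]=2
Ev 5: PC=7 idx=3 pred=T actual=N -> ctr[3]=1
Ev 6: PC=7 idx=3 pred=N actual=T -> ctr[3]=2
Ev 7: PC=7 idx=3 pred=T actual=N -> ctr[3]=1
Ev 8: PC=7 idx=3 pred=N actual=N -> ctr[3]=0

Answer: 2 2 2 0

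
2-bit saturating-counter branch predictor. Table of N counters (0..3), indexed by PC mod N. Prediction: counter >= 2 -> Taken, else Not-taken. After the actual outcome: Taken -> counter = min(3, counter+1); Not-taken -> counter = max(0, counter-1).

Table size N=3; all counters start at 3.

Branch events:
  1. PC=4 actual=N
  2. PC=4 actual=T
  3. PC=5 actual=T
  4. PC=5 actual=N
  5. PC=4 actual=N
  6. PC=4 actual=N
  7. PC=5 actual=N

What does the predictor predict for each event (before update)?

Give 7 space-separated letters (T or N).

Answer: T T T T T T T

Derivation:
Ev 1: PC=4 idx=1 pred=T actual=N -> ctr[1]=2
Ev 2: PC=4 idx=1 pred=T actual=T -> ctr[1]=3
Ev 3: PC=5 idx=2 pred=T actual=T -> ctr[2]=3
Ev 4: PC=5 idx=2 pred=T actual=N -> ctr[2]=2
Ev 5: PC=4 idx=1 pred=T actual=N -> ctr[1]=2
Ev 6: PC=4 idx=1 pred=T actual=N -> ctr[1]=1
Ev 7: PC=5 idx=2 pred=T actual=N -> ctr[2]=1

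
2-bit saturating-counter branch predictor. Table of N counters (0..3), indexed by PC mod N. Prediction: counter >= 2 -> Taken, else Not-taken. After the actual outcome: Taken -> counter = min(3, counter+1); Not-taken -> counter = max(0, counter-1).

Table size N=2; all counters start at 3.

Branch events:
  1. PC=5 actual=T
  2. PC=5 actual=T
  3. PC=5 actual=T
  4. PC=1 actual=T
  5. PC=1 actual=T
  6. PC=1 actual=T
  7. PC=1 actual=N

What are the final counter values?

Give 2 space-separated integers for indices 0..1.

Ev 1: PC=5 idx=1 pred=T actual=T -> ctr[1]=3
Ev 2: PC=5 idx=1 pred=T actual=T -> ctr[1]=3
Ev 3: PC=5 idx=1 pred=T actual=T -> ctr[1]=3
Ev 4: PC=1 idx=1 pred=T actual=T -> ctr[1]=3
Ev 5: PC=1 idx=1 pred=T actual=T -> ctr[1]=3
Ev 6: PC=1 idx=1 pred=T actual=T -> ctr[1]=3
Ev 7: PC=1 idx=1 pred=T actual=N -> ctr[1]=2

Answer: 3 2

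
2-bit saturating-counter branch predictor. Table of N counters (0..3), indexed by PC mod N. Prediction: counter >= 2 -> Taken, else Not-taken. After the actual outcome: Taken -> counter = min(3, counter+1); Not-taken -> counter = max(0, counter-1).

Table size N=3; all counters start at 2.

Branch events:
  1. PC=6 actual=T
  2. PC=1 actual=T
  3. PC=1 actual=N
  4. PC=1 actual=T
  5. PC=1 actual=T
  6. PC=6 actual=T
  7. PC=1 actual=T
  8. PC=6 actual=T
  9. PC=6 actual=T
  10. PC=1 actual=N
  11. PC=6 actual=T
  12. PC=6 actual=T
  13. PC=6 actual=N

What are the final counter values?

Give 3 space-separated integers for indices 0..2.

Answer: 2 2 2

Derivation:
Ev 1: PC=6 idx=0 pred=T actual=T -> ctr[0]=3
Ev 2: PC=1 idx=1 pred=T actual=T -> ctr[1]=3
Ev 3: PC=1 idx=1 pred=T actual=N -> ctr[1]=2
Ev 4: PC=1 idx=1 pred=T actual=T -> ctr[1]=3
Ev 5: PC=1 idx=1 pred=T actual=T -> ctr[1]=3
Ev 6: PC=6 idx=0 pred=T actual=T -> ctr[0]=3
Ev 7: PC=1 idx=1 pred=T actual=T -> ctr[1]=3
Ev 8: PC=6 idx=0 pred=T actual=T -> ctr[0]=3
Ev 9: PC=6 idx=0 pred=T actual=T -> ctr[0]=3
Ev 10: PC=1 idx=1 pred=T actual=N -> ctr[1]=2
Ev 11: PC=6 idx=0 pred=T actual=T -> ctr[0]=3
Ev 12: PC=6 idx=0 pred=T actual=T -> ctr[0]=3
Ev 13: PC=6 idx=0 pred=T actual=N -> ctr[0]=2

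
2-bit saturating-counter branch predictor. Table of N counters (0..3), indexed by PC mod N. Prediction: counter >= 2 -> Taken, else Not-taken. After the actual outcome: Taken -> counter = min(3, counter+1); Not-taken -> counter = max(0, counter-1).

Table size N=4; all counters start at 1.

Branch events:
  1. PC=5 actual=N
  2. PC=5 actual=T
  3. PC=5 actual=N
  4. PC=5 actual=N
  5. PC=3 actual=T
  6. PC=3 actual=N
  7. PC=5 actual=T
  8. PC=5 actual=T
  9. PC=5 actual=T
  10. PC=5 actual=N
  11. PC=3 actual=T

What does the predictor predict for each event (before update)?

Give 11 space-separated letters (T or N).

Answer: N N N N N T N N T T N

Derivation:
Ev 1: PC=5 idx=1 pred=N actual=N -> ctr[1]=0
Ev 2: PC=5 idx=1 pred=N actual=T -> ctr[1]=1
Ev 3: PC=5 idx=1 pred=N actual=N -> ctr[1]=0
Ev 4: PC=5 idx=1 pred=N actual=N -> ctr[1]=0
Ev 5: PC=3 idx=3 pred=N actual=T -> ctr[3]=2
Ev 6: PC=3 idx=3 pred=T actual=N -> ctr[3]=1
Ev 7: PC=5 idx=1 pred=N actual=T -> ctr[1]=1
Ev 8: PC=5 idx=1 pred=N actual=T -> ctr[1]=2
Ev 9: PC=5 idx=1 pred=T actual=T -> ctr[1]=3
Ev 10: PC=5 idx=1 pred=T actual=N -> ctr[1]=2
Ev 11: PC=3 idx=3 pred=N actual=T -> ctr[3]=2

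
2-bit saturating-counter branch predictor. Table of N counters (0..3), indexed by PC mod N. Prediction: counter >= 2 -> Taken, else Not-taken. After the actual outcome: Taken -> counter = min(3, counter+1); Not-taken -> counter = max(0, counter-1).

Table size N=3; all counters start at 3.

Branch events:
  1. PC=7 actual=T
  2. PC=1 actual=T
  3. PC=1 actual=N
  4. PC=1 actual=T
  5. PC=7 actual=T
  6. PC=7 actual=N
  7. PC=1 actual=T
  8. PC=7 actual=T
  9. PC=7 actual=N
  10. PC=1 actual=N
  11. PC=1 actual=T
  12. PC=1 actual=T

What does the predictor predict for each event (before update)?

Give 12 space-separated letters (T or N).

Answer: T T T T T T T T T T N T

Derivation:
Ev 1: PC=7 idx=1 pred=T actual=T -> ctr[1]=3
Ev 2: PC=1 idx=1 pred=T actual=T -> ctr[1]=3
Ev 3: PC=1 idx=1 pred=T actual=N -> ctr[1]=2
Ev 4: PC=1 idx=1 pred=T actual=T -> ctr[1]=3
Ev 5: PC=7 idx=1 pred=T actual=T -> ctr[1]=3
Ev 6: PC=7 idx=1 pred=T actual=N -> ctr[1]=2
Ev 7: PC=1 idx=1 pred=T actual=T -> ctr[1]=3
Ev 8: PC=7 idx=1 pred=T actual=T -> ctr[1]=3
Ev 9: PC=7 idx=1 pred=T actual=N -> ctr[1]=2
Ev 10: PC=1 idx=1 pred=T actual=N -> ctr[1]=1
Ev 11: PC=1 idx=1 pred=N actual=T -> ctr[1]=2
Ev 12: PC=1 idx=1 pred=T actual=T -> ctr[1]=3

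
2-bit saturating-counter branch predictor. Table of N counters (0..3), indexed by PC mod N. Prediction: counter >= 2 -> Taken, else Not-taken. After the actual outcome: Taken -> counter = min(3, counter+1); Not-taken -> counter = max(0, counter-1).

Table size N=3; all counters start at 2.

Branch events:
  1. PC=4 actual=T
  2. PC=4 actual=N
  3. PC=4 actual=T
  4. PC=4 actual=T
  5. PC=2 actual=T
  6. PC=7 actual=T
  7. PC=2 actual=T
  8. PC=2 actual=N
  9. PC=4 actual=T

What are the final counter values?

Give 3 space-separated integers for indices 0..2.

Ev 1: PC=4 idx=1 pred=T actual=T -> ctr[1]=3
Ev 2: PC=4 idx=1 pred=T actual=N -> ctr[1]=2
Ev 3: PC=4 idx=1 pred=T actual=T -> ctr[1]=3
Ev 4: PC=4 idx=1 pred=T actual=T -> ctr[1]=3
Ev 5: PC=2 idx=2 pred=T actual=T -> ctr[2]=3
Ev 6: PC=7 idx=1 pred=T actual=T -> ctr[1]=3
Ev 7: PC=2 idx=2 pred=T actual=T -> ctr[2]=3
Ev 8: PC=2 idx=2 pred=T actual=N -> ctr[2]=2
Ev 9: PC=4 idx=1 pred=T actual=T -> ctr[1]=3

Answer: 2 3 2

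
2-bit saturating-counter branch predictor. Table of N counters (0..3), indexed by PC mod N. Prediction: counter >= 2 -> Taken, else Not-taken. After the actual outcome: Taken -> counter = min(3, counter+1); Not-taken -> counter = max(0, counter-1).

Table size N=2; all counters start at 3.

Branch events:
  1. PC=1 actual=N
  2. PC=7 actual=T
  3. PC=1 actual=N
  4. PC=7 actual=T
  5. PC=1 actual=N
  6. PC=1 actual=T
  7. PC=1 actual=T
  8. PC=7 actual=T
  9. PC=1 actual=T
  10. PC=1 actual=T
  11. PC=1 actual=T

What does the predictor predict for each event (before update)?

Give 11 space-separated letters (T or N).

Ev 1: PC=1 idx=1 pred=T actual=N -> ctr[1]=2
Ev 2: PC=7 idx=1 pred=T actual=T -> ctr[1]=3
Ev 3: PC=1 idx=1 pred=T actual=N -> ctr[1]=2
Ev 4: PC=7 idx=1 pred=T actual=T -> ctr[1]=3
Ev 5: PC=1 idx=1 pred=T actual=N -> ctr[1]=2
Ev 6: PC=1 idx=1 pred=T actual=T -> ctr[1]=3
Ev 7: PC=1 idx=1 pred=T actual=T -> ctr[1]=3
Ev 8: PC=7 idx=1 pred=T actual=T -> ctr[1]=3
Ev 9: PC=1 idx=1 pred=T actual=T -> ctr[1]=3
Ev 10: PC=1 idx=1 pred=T actual=T -> ctr[1]=3
Ev 11: PC=1 idx=1 pred=T actual=T -> ctr[1]=3

Answer: T T T T T T T T T T T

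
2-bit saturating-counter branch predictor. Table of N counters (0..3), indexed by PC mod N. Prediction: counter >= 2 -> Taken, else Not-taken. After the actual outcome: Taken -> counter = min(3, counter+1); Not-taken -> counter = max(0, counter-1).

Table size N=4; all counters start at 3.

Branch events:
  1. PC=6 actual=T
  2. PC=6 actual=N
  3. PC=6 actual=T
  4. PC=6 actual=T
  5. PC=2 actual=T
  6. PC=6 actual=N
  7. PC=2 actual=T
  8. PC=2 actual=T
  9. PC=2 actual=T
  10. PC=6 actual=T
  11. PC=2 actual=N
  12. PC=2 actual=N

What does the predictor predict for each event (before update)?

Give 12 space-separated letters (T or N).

Answer: T T T T T T T T T T T T

Derivation:
Ev 1: PC=6 idx=2 pred=T actual=T -> ctr[2]=3
Ev 2: PC=6 idx=2 pred=T actual=N -> ctr[2]=2
Ev 3: PC=6 idx=2 pred=T actual=T -> ctr[2]=3
Ev 4: PC=6 idx=2 pred=T actual=T -> ctr[2]=3
Ev 5: PC=2 idx=2 pred=T actual=T -> ctr[2]=3
Ev 6: PC=6 idx=2 pred=T actual=N -> ctr[2]=2
Ev 7: PC=2 idx=2 pred=T actual=T -> ctr[2]=3
Ev 8: PC=2 idx=2 pred=T actual=T -> ctr[2]=3
Ev 9: PC=2 idx=2 pred=T actual=T -> ctr[2]=3
Ev 10: PC=6 idx=2 pred=T actual=T -> ctr[2]=3
Ev 11: PC=2 idx=2 pred=T actual=N -> ctr[2]=2
Ev 12: PC=2 idx=2 pred=T actual=N -> ctr[2]=1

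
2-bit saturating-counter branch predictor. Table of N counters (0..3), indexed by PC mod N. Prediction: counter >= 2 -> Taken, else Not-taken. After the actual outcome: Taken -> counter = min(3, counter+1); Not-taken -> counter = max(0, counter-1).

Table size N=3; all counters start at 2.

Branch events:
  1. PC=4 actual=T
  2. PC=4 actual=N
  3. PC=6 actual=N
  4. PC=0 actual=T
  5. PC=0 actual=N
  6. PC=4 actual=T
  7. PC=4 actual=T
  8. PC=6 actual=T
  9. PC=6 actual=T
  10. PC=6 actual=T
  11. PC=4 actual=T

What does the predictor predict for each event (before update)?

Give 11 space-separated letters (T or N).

Ev 1: PC=4 idx=1 pred=T actual=T -> ctr[1]=3
Ev 2: PC=4 idx=1 pred=T actual=N -> ctr[1]=2
Ev 3: PC=6 idx=0 pred=T actual=N -> ctr[0]=1
Ev 4: PC=0 idx=0 pred=N actual=T -> ctr[0]=2
Ev 5: PC=0 idx=0 pred=T actual=N -> ctr[0]=1
Ev 6: PC=4 idx=1 pred=T actual=T -> ctr[1]=3
Ev 7: PC=4 idx=1 pred=T actual=T -> ctr[1]=3
Ev 8: PC=6 idx=0 pred=N actual=T -> ctr[0]=2
Ev 9: PC=6 idx=0 pred=T actual=T -> ctr[0]=3
Ev 10: PC=6 idx=0 pred=T actual=T -> ctr[0]=3
Ev 11: PC=4 idx=1 pred=T actual=T -> ctr[1]=3

Answer: T T T N T T T N T T T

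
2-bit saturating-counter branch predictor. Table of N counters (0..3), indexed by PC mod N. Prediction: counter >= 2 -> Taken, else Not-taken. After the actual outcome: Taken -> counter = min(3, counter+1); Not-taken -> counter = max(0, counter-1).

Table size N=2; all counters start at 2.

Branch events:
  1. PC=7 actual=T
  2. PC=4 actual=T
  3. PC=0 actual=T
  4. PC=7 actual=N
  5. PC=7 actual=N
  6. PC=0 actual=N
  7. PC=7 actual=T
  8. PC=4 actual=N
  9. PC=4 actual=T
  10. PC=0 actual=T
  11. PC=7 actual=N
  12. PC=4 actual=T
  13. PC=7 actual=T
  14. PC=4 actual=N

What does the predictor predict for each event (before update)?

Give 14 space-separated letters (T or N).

Ev 1: PC=7 idx=1 pred=T actual=T -> ctr[1]=3
Ev 2: PC=4 idx=0 pred=T actual=T -> ctr[0]=3
Ev 3: PC=0 idx=0 pred=T actual=T -> ctr[0]=3
Ev 4: PC=7 idx=1 pred=T actual=N -> ctr[1]=2
Ev 5: PC=7 idx=1 pred=T actual=N -> ctr[1]=1
Ev 6: PC=0 idx=0 pred=T actual=N -> ctr[0]=2
Ev 7: PC=7 idx=1 pred=N actual=T -> ctr[1]=2
Ev 8: PC=4 idx=0 pred=T actual=N -> ctr[0]=1
Ev 9: PC=4 idx=0 pred=N actual=T -> ctr[0]=2
Ev 10: PC=0 idx=0 pred=T actual=T -> ctr[0]=3
Ev 11: PC=7 idx=1 pred=T actual=N -> ctr[1]=1
Ev 12: PC=4 idx=0 pred=T actual=T -> ctr[0]=3
Ev 13: PC=7 idx=1 pred=N actual=T -> ctr[1]=2
Ev 14: PC=4 idx=0 pred=T actual=N -> ctr[0]=2

Answer: T T T T T T N T N T T T N T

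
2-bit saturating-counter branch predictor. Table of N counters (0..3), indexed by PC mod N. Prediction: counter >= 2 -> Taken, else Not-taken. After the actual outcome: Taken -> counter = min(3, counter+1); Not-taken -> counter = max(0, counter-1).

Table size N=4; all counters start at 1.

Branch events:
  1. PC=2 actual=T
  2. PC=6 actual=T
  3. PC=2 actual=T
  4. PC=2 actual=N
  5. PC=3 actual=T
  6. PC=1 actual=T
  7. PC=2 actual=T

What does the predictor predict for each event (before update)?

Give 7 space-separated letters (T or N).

Ev 1: PC=2 idx=2 pred=N actual=T -> ctr[2]=2
Ev 2: PC=6 idx=2 pred=T actual=T -> ctr[2]=3
Ev 3: PC=2 idx=2 pred=T actual=T -> ctr[2]=3
Ev 4: PC=2 idx=2 pred=T actual=N -> ctr[2]=2
Ev 5: PC=3 idx=3 pred=N actual=T -> ctr[3]=2
Ev 6: PC=1 idx=1 pred=N actual=T -> ctr[1]=2
Ev 7: PC=2 idx=2 pred=T actual=T -> ctr[2]=3

Answer: N T T T N N T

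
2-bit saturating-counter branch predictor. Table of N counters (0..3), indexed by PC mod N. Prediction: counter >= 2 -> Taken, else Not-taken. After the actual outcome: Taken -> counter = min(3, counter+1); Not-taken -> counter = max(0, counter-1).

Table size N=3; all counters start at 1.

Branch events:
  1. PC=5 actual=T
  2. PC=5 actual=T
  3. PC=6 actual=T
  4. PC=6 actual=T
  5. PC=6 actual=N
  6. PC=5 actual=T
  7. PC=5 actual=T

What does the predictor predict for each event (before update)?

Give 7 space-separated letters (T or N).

Ev 1: PC=5 idx=2 pred=N actual=T -> ctr[2]=2
Ev 2: PC=5 idx=2 pred=T actual=T -> ctr[2]=3
Ev 3: PC=6 idx=0 pred=N actual=T -> ctr[0]=2
Ev 4: PC=6 idx=0 pred=T actual=T -> ctr[0]=3
Ev 5: PC=6 idx=0 pred=T actual=N -> ctr[0]=2
Ev 6: PC=5 idx=2 pred=T actual=T -> ctr[2]=3
Ev 7: PC=5 idx=2 pred=T actual=T -> ctr[2]=3

Answer: N T N T T T T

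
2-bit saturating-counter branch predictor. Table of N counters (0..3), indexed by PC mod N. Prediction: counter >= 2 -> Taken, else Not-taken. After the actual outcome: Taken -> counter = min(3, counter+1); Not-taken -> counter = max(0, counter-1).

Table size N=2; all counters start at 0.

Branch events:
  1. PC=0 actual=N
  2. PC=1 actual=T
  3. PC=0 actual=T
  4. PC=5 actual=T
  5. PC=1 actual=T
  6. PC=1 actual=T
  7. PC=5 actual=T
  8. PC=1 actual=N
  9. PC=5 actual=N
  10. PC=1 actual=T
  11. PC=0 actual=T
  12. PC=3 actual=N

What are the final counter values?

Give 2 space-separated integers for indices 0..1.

Ev 1: PC=0 idx=0 pred=N actual=N -> ctr[0]=0
Ev 2: PC=1 idx=1 pred=N actual=T -> ctr[1]=1
Ev 3: PC=0 idx=0 pred=N actual=T -> ctr[0]=1
Ev 4: PC=5 idx=1 pred=N actual=T -> ctr[1]=2
Ev 5: PC=1 idx=1 pred=T actual=T -> ctr[1]=3
Ev 6: PC=1 idx=1 pred=T actual=T -> ctr[1]=3
Ev 7: PC=5 idx=1 pred=T actual=T -> ctr[1]=3
Ev 8: PC=1 idx=1 pred=T actual=N -> ctr[1]=2
Ev 9: PC=5 idx=1 pred=T actual=N -> ctr[1]=1
Ev 10: PC=1 idx=1 pred=N actual=T -> ctr[1]=2
Ev 11: PC=0 idx=0 pred=N actual=T -> ctr[0]=2
Ev 12: PC=3 idx=1 pred=T actual=N -> ctr[1]=1

Answer: 2 1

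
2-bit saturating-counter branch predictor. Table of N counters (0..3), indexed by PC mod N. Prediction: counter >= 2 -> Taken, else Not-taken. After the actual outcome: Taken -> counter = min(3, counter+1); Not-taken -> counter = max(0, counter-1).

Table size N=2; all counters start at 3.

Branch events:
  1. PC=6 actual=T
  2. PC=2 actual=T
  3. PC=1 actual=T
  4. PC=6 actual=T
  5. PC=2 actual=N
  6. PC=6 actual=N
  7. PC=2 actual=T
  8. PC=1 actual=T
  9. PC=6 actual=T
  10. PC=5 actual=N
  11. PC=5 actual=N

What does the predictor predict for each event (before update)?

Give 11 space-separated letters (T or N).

Answer: T T T T T T N T T T T

Derivation:
Ev 1: PC=6 idx=0 pred=T actual=T -> ctr[0]=3
Ev 2: PC=2 idx=0 pred=T actual=T -> ctr[0]=3
Ev 3: PC=1 idx=1 pred=T actual=T -> ctr[1]=3
Ev 4: PC=6 idx=0 pred=T actual=T -> ctr[0]=3
Ev 5: PC=2 idx=0 pred=T actual=N -> ctr[0]=2
Ev 6: PC=6 idx=0 pred=T actual=N -> ctr[0]=1
Ev 7: PC=2 idx=0 pred=N actual=T -> ctr[0]=2
Ev 8: PC=1 idx=1 pred=T actual=T -> ctr[1]=3
Ev 9: PC=6 idx=0 pred=T actual=T -> ctr[0]=3
Ev 10: PC=5 idx=1 pred=T actual=N -> ctr[1]=2
Ev 11: PC=5 idx=1 pred=T actual=N -> ctr[1]=1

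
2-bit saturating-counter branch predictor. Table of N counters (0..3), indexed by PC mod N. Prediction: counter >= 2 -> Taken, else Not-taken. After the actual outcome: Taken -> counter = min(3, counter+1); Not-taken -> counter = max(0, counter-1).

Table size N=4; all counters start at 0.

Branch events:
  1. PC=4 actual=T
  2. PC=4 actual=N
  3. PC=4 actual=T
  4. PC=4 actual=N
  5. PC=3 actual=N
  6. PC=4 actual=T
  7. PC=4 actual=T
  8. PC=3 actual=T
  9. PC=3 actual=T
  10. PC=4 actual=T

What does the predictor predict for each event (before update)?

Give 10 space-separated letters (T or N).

Answer: N N N N N N N N N T

Derivation:
Ev 1: PC=4 idx=0 pred=N actual=T -> ctr[0]=1
Ev 2: PC=4 idx=0 pred=N actual=N -> ctr[0]=0
Ev 3: PC=4 idx=0 pred=N actual=T -> ctr[0]=1
Ev 4: PC=4 idx=0 pred=N actual=N -> ctr[0]=0
Ev 5: PC=3 idx=3 pred=N actual=N -> ctr[3]=0
Ev 6: PC=4 idx=0 pred=N actual=T -> ctr[0]=1
Ev 7: PC=4 idx=0 pred=N actual=T -> ctr[0]=2
Ev 8: PC=3 idx=3 pred=N actual=T -> ctr[3]=1
Ev 9: PC=3 idx=3 pred=N actual=T -> ctr[3]=2
Ev 10: PC=4 idx=0 pred=T actual=T -> ctr[0]=3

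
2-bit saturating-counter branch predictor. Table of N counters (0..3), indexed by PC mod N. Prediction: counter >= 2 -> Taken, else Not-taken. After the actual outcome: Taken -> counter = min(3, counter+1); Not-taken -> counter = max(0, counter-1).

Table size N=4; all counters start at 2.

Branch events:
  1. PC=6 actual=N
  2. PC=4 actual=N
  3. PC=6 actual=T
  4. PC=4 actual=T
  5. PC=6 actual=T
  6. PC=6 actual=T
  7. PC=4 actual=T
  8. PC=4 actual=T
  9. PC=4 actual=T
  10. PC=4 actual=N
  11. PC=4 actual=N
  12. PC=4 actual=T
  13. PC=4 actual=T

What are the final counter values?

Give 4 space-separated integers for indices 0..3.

Ev 1: PC=6 idx=2 pred=T actual=N -> ctr[2]=1
Ev 2: PC=4 idx=0 pred=T actual=N -> ctr[0]=1
Ev 3: PC=6 idx=2 pred=N actual=T -> ctr[2]=2
Ev 4: PC=4 idx=0 pred=N actual=T -> ctr[0]=2
Ev 5: PC=6 idx=2 pred=T actual=T -> ctr[2]=3
Ev 6: PC=6 idx=2 pred=T actual=T -> ctr[2]=3
Ev 7: PC=4 idx=0 pred=T actual=T -> ctr[0]=3
Ev 8: PC=4 idx=0 pred=T actual=T -> ctr[0]=3
Ev 9: PC=4 idx=0 pred=T actual=T -> ctr[0]=3
Ev 10: PC=4 idx=0 pred=T actual=N -> ctr[0]=2
Ev 11: PC=4 idx=0 pred=T actual=N -> ctr[0]=1
Ev 12: PC=4 idx=0 pred=N actual=T -> ctr[0]=2
Ev 13: PC=4 idx=0 pred=T actual=T -> ctr[0]=3

Answer: 3 2 3 2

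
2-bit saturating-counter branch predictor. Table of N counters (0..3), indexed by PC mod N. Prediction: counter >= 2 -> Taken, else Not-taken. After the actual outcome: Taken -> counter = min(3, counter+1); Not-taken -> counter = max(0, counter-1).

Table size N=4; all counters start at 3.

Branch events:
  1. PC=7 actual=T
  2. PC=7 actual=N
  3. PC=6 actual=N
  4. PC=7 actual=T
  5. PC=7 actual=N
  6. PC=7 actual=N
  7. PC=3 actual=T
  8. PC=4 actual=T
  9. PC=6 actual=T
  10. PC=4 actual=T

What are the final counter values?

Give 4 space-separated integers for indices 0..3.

Answer: 3 3 3 2

Derivation:
Ev 1: PC=7 idx=3 pred=T actual=T -> ctr[3]=3
Ev 2: PC=7 idx=3 pred=T actual=N -> ctr[3]=2
Ev 3: PC=6 idx=2 pred=T actual=N -> ctr[2]=2
Ev 4: PC=7 idx=3 pred=T actual=T -> ctr[3]=3
Ev 5: PC=7 idx=3 pred=T actual=N -> ctr[3]=2
Ev 6: PC=7 idx=3 pred=T actual=N -> ctr[3]=1
Ev 7: PC=3 idx=3 pred=N actual=T -> ctr[3]=2
Ev 8: PC=4 idx=0 pred=T actual=T -> ctr[0]=3
Ev 9: PC=6 idx=2 pred=T actual=T -> ctr[2]=3
Ev 10: PC=4 idx=0 pred=T actual=T -> ctr[0]=3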